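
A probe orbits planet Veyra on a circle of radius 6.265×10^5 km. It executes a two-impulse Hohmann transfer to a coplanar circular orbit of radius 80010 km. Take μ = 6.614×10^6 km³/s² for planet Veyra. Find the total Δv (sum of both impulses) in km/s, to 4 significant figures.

Semi-major axis of the transfer orbit: a_t = (6.265×10^5 + 80010)/2 = 3.53255×10^5 km.
At r₁ the circular-orbit speed is v₁ = √(μ/r₁) = 3.249 km/s.
Transfer-orbit speed at r₁ (v² = μ(2/r − 1/a)): v_a = √[μ(2/r₁ − 1/a_t)] = 1.546 km/s.
First burn Δv₁ = |v_a − v₁| = 1.703 km/s.
At r₂, v₂ = √(μ/r₂) = 9.0920 km/s.
Transfer-orbit speed at r₂: v_p = √[μ(2/r₂ − 1/a_t)] = 12.108 km/s.
Second burn Δv₂ = |v₂ − v_p| = 3.016 km/s.
Δv = Δv₁ + Δv₂ = 1.703 + 3.016 = 4.719 km/s.

Δv = 4.719 km/s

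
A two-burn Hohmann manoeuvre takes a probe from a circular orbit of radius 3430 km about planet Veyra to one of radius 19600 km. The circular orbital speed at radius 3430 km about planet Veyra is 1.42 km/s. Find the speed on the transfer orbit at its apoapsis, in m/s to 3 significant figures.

v = 324 m/s

From the circular-orbit relation v² = μ/r at r = 3430 km: μ = v²r = (1.42)² × 3430 = 6916.25 km³/s².
Semi-major axis of the transfer orbit: a_t = (3430 + 19600)/2 = 11515 km.
At apoapsis, r = 19600 km.
From the vis-viva equation, v = √[μ(2/r − 1/a_t)] = 0.3242 km/s.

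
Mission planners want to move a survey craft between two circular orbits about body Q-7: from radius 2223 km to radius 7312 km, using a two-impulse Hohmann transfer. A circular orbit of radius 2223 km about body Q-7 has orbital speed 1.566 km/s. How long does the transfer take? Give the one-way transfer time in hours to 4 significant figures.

From the circular-orbit relation v² = μ/r at r = 2223 km: μ = v²r = (1.566)² × 2223 = 5451.59 km³/s².
Semi-major axis of the transfer orbit: a_t = (2223 + 7312)/2 = 4767.5 km.
By Kepler's third law the transfer-orbit period is T = 2π√(a_t³/μ), so t = T/2 = 14006 s.
Converting: 14006 s ÷ 3600 s/hour = 3.891 hours.

t = 3.891 hours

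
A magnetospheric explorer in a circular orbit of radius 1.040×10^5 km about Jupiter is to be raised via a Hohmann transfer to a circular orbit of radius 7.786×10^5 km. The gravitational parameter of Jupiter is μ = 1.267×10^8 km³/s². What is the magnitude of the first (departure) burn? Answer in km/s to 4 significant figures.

Transfer-ellipse semi-major axis a_t = (r₁ + r₂)/2 = (1.040×10^5 + 7.786×10^5)/2 = 4.413×10^5 km.
On the circular orbit at r = 1.040×10^5 km, v_c = √(μ/r) = 34.90 km/s.
Transfer-orbit speed at the same r (vis-viva, a = a_t): v_t = √[μ(2/r − 1/a_t)] = 46.36 km/s.
Δv₁ = |v_t − v_c| = |46.36 − 34.90| = 11.46 km/s.

Δv₁ = 11.46 km/s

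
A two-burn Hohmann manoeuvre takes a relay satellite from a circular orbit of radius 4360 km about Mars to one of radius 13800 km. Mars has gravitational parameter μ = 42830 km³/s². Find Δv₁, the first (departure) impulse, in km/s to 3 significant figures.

Δv₁ = 0.730 km/s

The Hohmann ellipse has a_t = (r₁ + r₂)/2 = 9080 km.
On the circular orbit at r = 4360 km, v_c = √(μ/r) = 3.1342 km/s.
Transfer-orbit speed at the same r (vis-viva, a = a_t): v_t = √[μ(2/r − 1/a_t)] = 3.8639 km/s.
Δv₁ = |v_t − v_c| = |3.8639 − 3.1342| = 0.7297 km/s.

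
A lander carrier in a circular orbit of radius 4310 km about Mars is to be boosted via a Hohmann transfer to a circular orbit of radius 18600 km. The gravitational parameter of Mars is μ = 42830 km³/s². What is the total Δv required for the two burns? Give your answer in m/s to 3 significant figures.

Semi-major axis of the transfer orbit: a_t = (4310 + 18600)/2 = 11455 km.
At r₁ the circular-orbit speed is v₁ = √(μ/r₁) = 3.15236 km/s.
On the transfer ellipse at r₁, v² = μ(2/r − 1/a) gives v_p = √[μ(2/r₁ − 1/a_t)] = 4.01693 km/s.
First burn Δv₁ = |v_p − v₁| = 0.8646 km/s.
Circular speed at r₂: v₂ = √(μ/r₂) = 1.5175 km/s.
Transfer-orbit speed at r₂: v_a = √[μ(2/r₂ − 1/a_t)] = 0.93080 km/s.
Second burn Δv₂ = |v₂ − v_a| = 0.5867 km/s.
Total Δv = Δv₁ + Δv₂ = 1.451 km/s.

Δv = 1450 m/s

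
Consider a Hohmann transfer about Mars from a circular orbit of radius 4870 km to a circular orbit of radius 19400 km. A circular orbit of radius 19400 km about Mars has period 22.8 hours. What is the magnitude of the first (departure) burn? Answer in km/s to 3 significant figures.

Δv₁ = 0.784 km/s

From Kepler's third law T² = 4π²r³/μ at r = 19400 km, T = 22.8 hours = 22.8 × 3600 s = 82080 s: μ = 4π²r³/T² = 42784.9 km³/s².
Transfer-ellipse semi-major axis a_t = (r₁ + r₂)/2 = (4870 + 19400)/2 = 12135 km.
On the circular orbit at r = 4870 km, v_c = √(μ/r) = 2.9640 km/s.
Transfer-orbit speed at the same r (vis-viva, a = a_t): v_t = √[μ(2/r − 1/a_t)] = 3.7477 km/s.
Δv₁ = |v_t − v_c| = |3.7477 − 2.9640| = 0.7837 km/s.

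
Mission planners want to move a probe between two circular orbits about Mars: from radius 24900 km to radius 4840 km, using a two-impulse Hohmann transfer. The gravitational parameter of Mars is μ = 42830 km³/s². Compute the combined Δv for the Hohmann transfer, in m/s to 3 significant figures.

Δv = 1440 m/s

The Hohmann ellipse has a_t = (r₁ + r₂)/2 = 14870 km.
At r₁ the circular-orbit speed is v₁ = √(μ/r₁) = 1.3115 km/s.
On the transfer ellipse at r₁, vis-viva gives v_a = √[μ(2/r₁ − 1/a_t)] = 0.74824 km/s.
First burn Δv₁ = |v_a − v₁| = 0.5633 km/s.
Circular speed at r₂: v₂ = √(μ/r₂) = 2.97476 km/s.
Transfer-orbit speed at r₂: v_p = √[μ(2/r₂ − 1/a_t)] = 3.84942 km/s.
Second burn Δv₂ = |v₂ − v_p| = 0.8747 km/s.
Δv = Δv₁ + Δv₂ = 0.5633 + 0.8747 = 1.438 km/s.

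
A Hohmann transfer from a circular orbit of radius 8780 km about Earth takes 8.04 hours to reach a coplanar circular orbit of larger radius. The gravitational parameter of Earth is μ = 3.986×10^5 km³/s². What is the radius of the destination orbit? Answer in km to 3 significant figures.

r₂ = 55900 km

Transfer time t = 8.04 hours = 28944 s, and t = π√(a_t³/μ).
So a_t = (μ t²/π²)^(1/3) = (3.986×10^5 × (28944)² / π²)^(1/3) = 32343 km.
Since a_t = (r₁ + r₂)/2, r₂ = 2a_t − r₁ = 2×32343 − 8780 = 55906 km.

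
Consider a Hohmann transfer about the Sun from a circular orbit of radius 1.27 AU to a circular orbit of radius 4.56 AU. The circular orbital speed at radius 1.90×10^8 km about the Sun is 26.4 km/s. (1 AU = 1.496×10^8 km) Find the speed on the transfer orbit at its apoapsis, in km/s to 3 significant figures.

v = 9.20 km/s

From the circular-orbit relation v² = μ/r at r = 1.90×10^8 km: μ = v²r = (26.4)² × 1.90×10^8 = 1.32422×10^11 km³/s².
In km: r₁ = 1.27 × 1.496×10^8 = 1.89992×10^8 km; r₂ = 4.56 × 1.496×10^8 = 6.82176×10^8 km.
Transfer-ellipse semi-major axis a_t = (r₁ + r₂)/2 = (1.89992×10^8 + 6.82176×10^8)/2 = 4.36084×10^8 km.
The apoapsis of the transfer ellipse is at r = 6.82176×10^8 km.
Applying v² = μ(2/r − 1/a_t): v = 9.196 km/s.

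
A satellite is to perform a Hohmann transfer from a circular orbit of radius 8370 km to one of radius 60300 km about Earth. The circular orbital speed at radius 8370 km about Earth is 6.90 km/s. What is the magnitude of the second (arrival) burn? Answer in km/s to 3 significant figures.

From the circular-orbit relation v² = μ/r at r = 8370 km: μ = v²r = (6.90)² × 8370 = 3.98496×10^5 km³/s².
The Hohmann ellipse has a_t = (r₁ + r₂)/2 = 34335 km.
Circular speed at r = 60300 km: v_c = √(μ/r) = 2.5707 km/s.
Vis-viva on the transfer ellipse at r = 60300 km gives v_t = √[μ(2/r − 1/a_t)] = 1.2693 km/s.
Δv₂ = |v_t − v_c| = |1.2693 − 2.5707| = 1.301 km/s.

Δv₂ = 1.30 km/s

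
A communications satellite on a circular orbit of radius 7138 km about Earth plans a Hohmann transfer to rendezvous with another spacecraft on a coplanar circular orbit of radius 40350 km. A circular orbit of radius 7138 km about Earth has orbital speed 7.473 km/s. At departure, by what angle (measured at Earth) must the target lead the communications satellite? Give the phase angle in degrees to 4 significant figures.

From the circular-orbit relation v² = μ/r at r = 7138 km: μ = v²r = (7.473)² × 7138 = 3.98627×10^5 km³/s².
Transfer-ellipse semi-major axis a_t = (r₁ + r₂)/2 = (7138 + 40350)/2 = 23744 km.
Transfer time t = π√(a_t³/μ) = 18205 s.
The target's mean motion on its circular orbit is ω₂ = √(μ/r₂³) = 7.7897×10^-5 rad/s.
Angle swept by the target during transfer: ω₂·t = 1.418 rad = 81.25°.
The communications satellite traverses 180° on the transfer ellipse, so the target must lead by 180° − 81.25° = 98.75°.

φ = 98.75°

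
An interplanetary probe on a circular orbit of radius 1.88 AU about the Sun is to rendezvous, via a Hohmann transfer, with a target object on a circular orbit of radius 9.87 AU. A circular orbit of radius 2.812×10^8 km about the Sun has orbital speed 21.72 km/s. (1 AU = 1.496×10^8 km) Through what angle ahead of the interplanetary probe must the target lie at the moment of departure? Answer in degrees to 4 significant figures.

φ = 97.34°

From the circular-orbit relation v² = μ/r at r = 2.812×10^8 km: μ = v²r = (21.72)² × 2.812×10^8 = 1.32658×10^11 km³/s².
In km: r₁ = 1.88 × 1.496×10^8 = 2.81248×10^8 km; r₂ = 9.87 × 1.496×10^8 = 1.476552×10^9 km.
Semi-major axis of the transfer orbit: a_t = (2.81248×10^8 + 1.476552×10^9)/2 = 8.789×10^8 km.
The half-period of the transfer ellipse is t = π√(a_t³/μ) = 2.24746×10^8 s.
The target's mean motion on its circular orbit is ω₂ = √(μ/r₂³) = 6.41940×10^-9 rad/s.
Angle swept by the target during transfer: ω₂·t = 1.4427 rad = 82.66°.
Arrival is 180° from departure on the ellipse, so φ = 180° − 82.66° = 97.34°.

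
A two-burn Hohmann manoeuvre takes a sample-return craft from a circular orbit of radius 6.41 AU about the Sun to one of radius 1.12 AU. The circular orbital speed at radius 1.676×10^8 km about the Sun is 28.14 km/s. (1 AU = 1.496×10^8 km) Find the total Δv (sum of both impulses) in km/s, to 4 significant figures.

Δv = 13.93 km/s

From the circular-orbit relation v² = μ/r at r = 1.676×10^8 km: μ = v²r = (28.14)² × 1.676×10^8 = 1.32716×10^11 km³/s².
In km: r₁ = 6.41 × 1.496×10^8 = 9.58936×10^8 km; r₂ = 1.12 × 1.496×10^8 = 1.67552×10^8 km.
Semi-major axis of the transfer orbit: a_t = (9.58936×10^8 + 1.67552×10^8)/2 = 5.63244×10^8 km.
Circular speed at r₁: v₁ = √(μ/r₁) = √(1.32716×10^11/9.58936×10^8) = 11.764 km/s.
Transfer-orbit speed at r₁ (v² = μ(2/r − 1/a)): v_a = √[μ(2/r₁ − 1/a_t)] = 6.4164 km/s.
First burn Δv₁ = |v_a − v₁| = 5.348 km/s.
At r₂, v₂ = √(μ/r₂) = 28.144 km/s.
Transfer-orbit speed at r₂: v_p = √[μ(2/r₂ − 1/a_t)] = 36.723 km/s.
Second burn Δv₂ = |v₂ − v_p| = 8.579 km/s.
Total Δv = Δv₁ + Δv₂ = 13.93 km/s.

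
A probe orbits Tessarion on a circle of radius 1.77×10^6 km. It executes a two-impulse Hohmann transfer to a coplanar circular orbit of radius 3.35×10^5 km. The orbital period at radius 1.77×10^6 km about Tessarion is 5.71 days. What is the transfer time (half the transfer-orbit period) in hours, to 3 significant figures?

From Kepler's third law T² = 4π²r³/μ at r = 1.77×10^6 km, T = 5.71 days = 5.71 × 86400 s = 4.93344×10^5 s: μ = 4π²r³/T² = 8.99456×10^8 km³/s².
Semi-major axis of the transfer orbit: a_t = (1.770×10^6 + 3.350×10^5)/2 = 1.0525×10^6 km.
Transfer time t = π√(a_t³/μ) = π√((1.0525×10^6)³ / 8.99456×10^8) = 1.131×10^5 s.
Converting: 1.131×10^5 s ÷ 3600 s/hour = 31.4 hours.

t = 31.4 hours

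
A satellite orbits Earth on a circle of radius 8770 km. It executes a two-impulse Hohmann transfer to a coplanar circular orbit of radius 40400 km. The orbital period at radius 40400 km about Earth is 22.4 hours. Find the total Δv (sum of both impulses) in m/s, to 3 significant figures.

Δv = 3170 m/s

From Kepler's third law T² = 4π²r³/μ at r = 40400 km, T = 22.4 hours = 22.4 × 3600 s = 80640 s: μ = 4π²r³/T² = 4.00316×10^5 km³/s².
Semi-major axis of the transfer orbit: a_t = (8770 + 40400)/2 = 24585 km.
At r₁ the circular-orbit speed is v₁ = √(μ/r₁) = 6.7562 km/s.
On the transfer ellipse at r₁, vis-viva equation gives v_p = √[μ(2/r₁ − 1/a_t)] = 8.6608 km/s.
First burn Δv₁ = |v_p − v₁| = 1.9046 km/s.
Circular speed at r₂: v₂ = √(μ/r₂) = 3.1478 km/s.
Transfer-orbit speed at r₂: v_a = √[μ(2/r₂ − 1/a_t)] = 1.8801 km/s.
Second burn Δv₂ = |v₂ − v_a| = 1.2677 km/s.
Total Δv = Δv₁ + Δv₂ = 3.172 km/s.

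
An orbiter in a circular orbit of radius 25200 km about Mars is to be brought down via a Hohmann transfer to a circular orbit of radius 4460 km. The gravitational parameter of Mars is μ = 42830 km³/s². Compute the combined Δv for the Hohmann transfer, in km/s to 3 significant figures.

Transfer-ellipse semi-major axis a_t = (r₁ + r₂)/2 = (25200 + 4460)/2 = 14830 km.
Circular speed at r₁: v₁ = √(μ/r₁) = √(42830/25200) = 1.30369 km/s.
Transfer-orbit speed at r₁ (v² = μ(2/r − 1/a)): v_a = √[μ(2/r₁ − 1/a_t)] = 0.714942 km/s.
First burn Δv₁ = |v_a − v₁| = 0.5887 km/s.
Circular speed at r₂: v₂ = √(μ/r₂) = 3.0989 km/s.
Transfer-orbit speed at r₂: v_p = √[μ(2/r₂ − 1/a_t)] = 4.0396 km/s.
Second burn Δv₂ = |v₂ − v_p| = 0.9407 km/s.
Δv = Δv₁ + Δv₂ = 0.5887 + 0.9407 = 1.529 km/s.

Δv = 1.53 km/s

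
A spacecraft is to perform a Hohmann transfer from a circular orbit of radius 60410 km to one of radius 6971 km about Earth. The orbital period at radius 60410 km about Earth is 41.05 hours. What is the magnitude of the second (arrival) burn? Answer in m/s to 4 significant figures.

Δv₂ = 2564 m/s

From Kepler's third law T² = 4π²r³/μ at r = 60410 km, T = 41.05 hours = 41.05 × 3600 s = 1.4778×10^5 s: μ = 4π²r³/T² = 3.98524×10^5 km³/s².
Transfer-ellipse semi-major axis a_t = (r₁ + r₂)/2 = (60410 + 6971)/2 = 33690.5 km.
On the circular orbit at r = 6971 km, v_c = √(μ/r) = 7.5610 km/s.
Transfer-orbit speed at the same r (vis-viva, a = a_t): v_t = √[μ(2/r − 1/a_t)] = 10.125 km/s.
Δv₂ = |v_t − v_c| = |10.125 − 7.5610| = 2.564 km/s.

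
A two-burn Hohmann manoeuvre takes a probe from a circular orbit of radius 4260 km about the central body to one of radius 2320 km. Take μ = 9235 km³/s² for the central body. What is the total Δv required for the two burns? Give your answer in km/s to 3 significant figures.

Δv = 0.511 km/s

The Hohmann ellipse has a_t = (r₁ + r₂)/2 = 3290 km.
Circular speed at r₁: v₁ = √(μ/r₁) = √(9235/4260) = 1.472 km/s.
Transfer-orbit speed at r₁ (v² = μ(2/r − 1/a)): v_a = √[μ(2/r₁ − 1/a_t)] = 1.236 km/s.
First burn Δv₁ = |v_a − v₁| = 0.2360 km/s.
At r₂, v₂ = √(μ/r₂) = 1.995145 km/s.
Transfer-orbit speed at r₂: v_p = √[μ(2/r₂ − 1/a_t)] = 2.270290 km/s.
Second burn Δv₂ = |v₂ − v_p| = 0.2751 km/s.
Δv = Δv₁ + Δv₂ = 0.2360 + 0.2751 = 0.5111 km/s.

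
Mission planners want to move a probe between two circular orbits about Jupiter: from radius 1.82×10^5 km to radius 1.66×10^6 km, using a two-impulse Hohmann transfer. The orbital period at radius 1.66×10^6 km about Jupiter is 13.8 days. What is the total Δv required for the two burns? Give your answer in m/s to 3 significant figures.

From Kepler's third law T² = 4π²r³/μ at r = 1.66×10^6 km, T = 13.8 days = 13.8 × 86400 s = 1.19232×10^6 s: μ = 4π²r³/T² = 1.27028×10^8 km³/s².
Semi-major axis of the transfer orbit: a_t = (1.820×10^5 + 1.660×10^6)/2 = 9.210×10^5 km.
At r₁ the circular-orbit speed is v₁ = √(μ/r₁) = 26.419 km/s.
Transfer-orbit speed at r₁ (vis-viva equation): v_p = √[μ(2/r₁ − 1/a_t)] = 35.468 km/s.
First burn Δv₁ = |v_p − v₁| = 9.049 km/s.
Circular speed at r₂: v₂ = √(μ/r₂) = 8.748 km/s.
Transfer-orbit speed at r₂: v_a = √[μ(2/r₂ − 1/a_t)] = 3.889 km/s.
Second burn Δv₂ = |v₂ − v_a| = 4.859 km/s.
Total Δv = Δv₁ + Δv₂ = 13.91 km/s.

Δv = 13900 m/s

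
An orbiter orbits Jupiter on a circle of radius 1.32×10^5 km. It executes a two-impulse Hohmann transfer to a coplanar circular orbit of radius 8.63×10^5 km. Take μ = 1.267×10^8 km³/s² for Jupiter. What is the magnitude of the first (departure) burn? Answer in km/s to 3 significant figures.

Δv₁ = 9.82 km/s

Transfer-ellipse semi-major axis a_t = (r₁ + r₂)/2 = (1.320×10^5 + 8.630×10^5)/2 = 4.975×10^5 km.
On the circular orbit at r = 1.320×10^5 km, v_c = √(μ/r) = 30.9814 km/s.
Vis-viva on the transfer ellipse at r = 1.320×10^5 km gives v_t = √[μ(2/r − 1/a_t)] = 40.8047 km/s.
Δv₁ = |v_t − v_c| = |40.8047 − 30.9814| = 9.823 km/s.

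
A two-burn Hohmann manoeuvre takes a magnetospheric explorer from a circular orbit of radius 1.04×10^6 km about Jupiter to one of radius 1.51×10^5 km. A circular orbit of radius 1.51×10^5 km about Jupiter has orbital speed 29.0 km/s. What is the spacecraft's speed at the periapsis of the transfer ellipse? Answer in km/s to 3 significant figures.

From the circular-orbit relation v² = μ/r at r = 1.51×10^5 km: μ = v²r = (29.0)² × 1.51×10^5 = 1.26991×10^8 km³/s².
Semi-major axis of the transfer orbit: a_t = (1.040×10^6 + 1.510×10^5)/2 = 5.955×10^5 km.
At periapsis, r = 1.510×10^5 km.
Vis-viva: v = √[μ(2/r − 1/a_t)] = √[1.26991×10^8 × (2/1.510×10^5 − 1/5.955×10^5)] = 38.32 km/s.

v = 38.3 km/s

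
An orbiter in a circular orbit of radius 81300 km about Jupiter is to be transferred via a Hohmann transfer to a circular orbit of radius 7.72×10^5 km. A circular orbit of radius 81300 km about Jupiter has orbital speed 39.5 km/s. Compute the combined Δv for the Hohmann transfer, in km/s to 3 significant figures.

From the circular-orbit relation v² = μ/r at r = 81300 km: μ = v²r = (39.5)² × 81300 = 1.26848×10^8 km³/s².
The Hohmann ellipse has a_t = (r₁ + r₂)/2 = 4.2665×10^5 km.
Circular speed at r₁: v₁ = √(μ/r₁) = √(1.26848×10^8/81300) = 39.500 km/s.
Transfer-orbit speed at r₁ (v² = μ(2/r − 1/a)): v_p = √[μ(2/r₁ − 1/a_t)] = 53.134 km/s.
First burn Δv₁ = |v_p − v₁| = 13.634 km/s.
Circular speed at r₂: v₂ = √(μ/r₂) = 12.81840 km/s.
Transfer-orbit speed at r₂: v_a = √[μ(2/r₂ − 1/a_t)] = 5.595554 km/s.
Second burn Δv₂ = |v₂ − v_a| = 7.2228 km/s.
Δv = Δv₁ + Δv₂ = 13.634 + 7.2228 = 20.86 km/s.

Δv = 20.9 km/s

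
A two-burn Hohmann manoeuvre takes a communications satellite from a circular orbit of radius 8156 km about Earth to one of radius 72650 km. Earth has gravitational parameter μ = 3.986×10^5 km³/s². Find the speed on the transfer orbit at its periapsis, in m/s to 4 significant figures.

The Hohmann ellipse has a_t = (r₁ + r₂)/2 = 40403 km.
At periapsis, r = 8156 km.
Vis-viva: v = √[μ(2/r − 1/a_t)] = √[3.986×10^5 × (2/8156 − 1/40403)] = 9.374 km/s.

v = 9374 m/s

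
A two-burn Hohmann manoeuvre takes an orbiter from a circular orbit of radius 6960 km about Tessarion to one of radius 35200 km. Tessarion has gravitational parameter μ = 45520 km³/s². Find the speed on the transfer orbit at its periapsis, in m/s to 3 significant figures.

Transfer-ellipse semi-major axis a_t = (r₁ + r₂)/2 = (6960 + 35200)/2 = 21080 km.
At periapsis, r = 6960 km.
Vis-viva: v = √[μ(2/r − 1/a_t)] = √[45520 × (2/6960 − 1/21080)] = 3.305 km/s.

v = 3300 m/s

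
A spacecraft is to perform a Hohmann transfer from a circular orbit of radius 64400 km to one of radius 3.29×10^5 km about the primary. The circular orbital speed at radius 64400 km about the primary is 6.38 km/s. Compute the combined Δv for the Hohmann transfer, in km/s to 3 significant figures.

From the circular-orbit relation v² = μ/r at r = 64400 km: μ = v²r = (6.38)² × 64400 = 2.62136×10^6 km³/s².
Semi-major axis of the transfer orbit: a_t = (64400 + 3.290×10^5)/2 = 1.967×10^5 km.
Circular speed at r₁: v₁ = √(μ/r₁) = √(2.62136×10^6/64400) = 6.380 km/s.
On the transfer ellipse at r₁, v² = μ(2/r − 1/a) gives v_p = √[μ(2/r₁ − 1/a_t)] = 8.251 km/s.
First burn Δv₁ = |v_p − v₁| = 1.871 km/s.
At r₂, v₂ = √(μ/r₂) = 2.823 km/s.
Transfer-orbit speed at r₂: v_a = √[μ(2/r₂ − 1/a_t)] = 1.615 km/s.
Second burn Δv₂ = |v₂ − v_a| = 1.208 km/s.
Total Δv = Δv₁ + Δv₂ = 3.079 km/s.

Δv = 3.08 km/s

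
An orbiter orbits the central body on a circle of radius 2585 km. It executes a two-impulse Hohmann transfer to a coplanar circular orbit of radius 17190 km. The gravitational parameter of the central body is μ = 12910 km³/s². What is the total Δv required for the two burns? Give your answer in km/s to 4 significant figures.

The Hohmann ellipse has a_t = (r₁ + r₂)/2 = 9887.5 km.
At r₁ the circular-orbit speed is v₁ = √(μ/r₁) = 2.23477 km/s.
On the transfer ellipse at r₁, vis-viva equation gives v_p = √[μ(2/r₁ − 1/a_t)] = 2.94664 km/s.
First burn Δv₁ = |v_p − v₁| = 0.7119 km/s.
At r₂, v₂ = √(μ/r₂) = 0.8666 km/s.
Transfer-orbit speed at r₂: v_a = √[μ(2/r₂ − 1/a_t)] = 0.4431 km/s.
Second burn Δv₂ = |v₂ − v_a| = 0.4235 km/s.
Δv = Δv₁ + Δv₂ = 0.7119 + 0.4235 = 1.135 km/s.

Δv = 1.135 km/s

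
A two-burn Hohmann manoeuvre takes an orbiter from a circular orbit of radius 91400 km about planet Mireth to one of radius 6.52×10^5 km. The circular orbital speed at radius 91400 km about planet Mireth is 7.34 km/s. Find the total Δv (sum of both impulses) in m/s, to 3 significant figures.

From the circular-orbit relation v² = μ/r at r = 91400 km: μ = v²r = (7.34)² × 91400 = 4.92423×10^6 km³/s².
The Hohmann ellipse has a_t = (r₁ + r₂)/2 = 3.717×10^5 km.
At r₁ the circular-orbit speed is v₁ = √(μ/r₁) = 7.3400 km/s.
Transfer-orbit speed at r₁ (v² = μ(2/r − 1/a)): v_p = √[μ(2/r₁ − 1/a_t)] = 9.7213 km/s.
First burn Δv₁ = |v_p − v₁| = 2.3813 km/s.
Circular speed at r₂: v₂ = √(μ/r₂) = 2.7482 km/s.
Transfer-orbit speed at r₂: v_a = √[μ(2/r₂ − 1/a_t)] = 1.3628 km/s.
Second burn Δv₂ = |v₂ − v_a| = 1.3854 km/s.
Total Δv = Δv₁ + Δv₂ = 3.767 km/s.

Δv = 3770 m/s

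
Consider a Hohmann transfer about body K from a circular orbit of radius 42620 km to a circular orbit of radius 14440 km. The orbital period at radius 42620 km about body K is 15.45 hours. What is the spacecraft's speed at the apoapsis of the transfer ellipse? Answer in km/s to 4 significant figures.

From Kepler's third law T² = 4π²r³/μ at r = 42620 km, T = 15.45 hours = 15.45 × 3600 s = 55620 s: μ = 4π²r³/T² = 9.87957×10^5 km³/s².
Transfer-ellipse semi-major axis a_t = (r₁ + r₂)/2 = (42620 + 14440)/2 = 28530 km.
The apoapsis of the transfer ellipse is at r = 42620 km.
Applying v² = μ(2/r − 1/a_t): v = 3.425 km/s.

v = 3.425 km/s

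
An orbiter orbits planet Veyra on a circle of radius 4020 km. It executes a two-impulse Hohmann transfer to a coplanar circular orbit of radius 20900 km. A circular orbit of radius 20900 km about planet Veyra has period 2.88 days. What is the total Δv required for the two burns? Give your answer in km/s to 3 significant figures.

From Kepler's third law T² = 4π²r³/μ at r = 20900 km, T = 2.88 days = 2.88 × 86400 s = 2.48832×10^5 s: μ = 4π²r³/T² = 5820.85 km³/s².
The Hohmann ellipse has a_t = (r₁ + r₂)/2 = 12460 km.
At r₁ the circular-orbit speed is v₁ = √(μ/r₁) = 1.20332 km/s.
Transfer-orbit speed at r₁ (v² = μ(2/r − 1/a)): v_p = √[μ(2/r₁ − 1/a_t)] = 1.55845 km/s.
First burn Δv₁ = |v_p − v₁| = 0.3551 km/s.
Circular speed at r₂: v₂ = √(μ/r₂) = 0.52774 km/s.
Transfer-orbit speed at r₂: v_a = √[μ(2/r₂ − 1/a_t)] = 0.29976 km/s.
Second burn Δv₂ = |v₂ − v_a| = 0.2280 km/s.
Δv = Δv₁ + Δv₂ = 0.3551 + 0.2280 = 0.5831 km/s.

Δv = 0.583 km/s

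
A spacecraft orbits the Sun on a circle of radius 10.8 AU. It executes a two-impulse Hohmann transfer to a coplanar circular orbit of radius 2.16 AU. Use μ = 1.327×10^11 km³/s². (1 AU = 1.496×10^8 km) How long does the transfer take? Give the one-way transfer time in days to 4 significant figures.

In km: r₁ = 10.8 × 1.496×10^8 = 1.61568×10^9 km; r₂ = 2.16 × 1.496×10^8 = 3.23136×10^8 km.
The Hohmann ellipse has a_t = (r₁ + r₂)/2 = 9.69408×10^8 km.
Half the transfer-orbit period gives t = π√(a_t³/μ) = 2.603×10^8 s.
Converting: 2.603×10^8 s ÷ 86400 s/day = 3013 days.

t = 3013 days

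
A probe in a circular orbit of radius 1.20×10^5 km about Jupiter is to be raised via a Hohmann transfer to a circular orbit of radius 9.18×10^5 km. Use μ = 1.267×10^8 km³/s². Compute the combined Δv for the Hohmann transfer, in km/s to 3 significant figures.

Δv = 16.8 km/s

Semi-major axis of the transfer orbit: a_t = (1.200×10^5 + 9.180×10^5)/2 = 5.190×10^5 km.
At r₁ the circular-orbit speed is v₁ = √(μ/r₁) = 32.494 km/s.
Transfer-orbit speed at r₁ (vis-viva): v_p = √[μ(2/r₁ − 1/a_t)] = 43.215 km/s.
First burn Δv₁ = |v_p − v₁| = 10.72 km/s.
At r₂, v₂ = √(μ/r₂) = 11.748 km/s.
Transfer-orbit speed at r₂: v_a = √[μ(2/r₂ − 1/a_t)] = 5.6490 km/s.
Second burn Δv₂ = |v₂ − v_a| = 6.099 km/s.
Δv = Δv₁ + Δv₂ = 10.72 + 6.099 = 16.82 km/s.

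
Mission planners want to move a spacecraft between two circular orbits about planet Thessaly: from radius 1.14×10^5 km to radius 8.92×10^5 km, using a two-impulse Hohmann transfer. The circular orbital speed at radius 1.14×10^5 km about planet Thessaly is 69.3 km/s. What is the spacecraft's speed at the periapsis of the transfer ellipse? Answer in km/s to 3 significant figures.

From the circular-orbit relation v² = μ/r at r = 1.14×10^5 km: μ = v²r = (69.3)² × 1.14×10^5 = 5.47484×10^8 km³/s².
The Hohmann ellipse has a_t = (r₁ + r₂)/2 = 5.030×10^5 km.
The periapsis of the transfer ellipse is at r = 1.140×10^5 km.
Applying v² = μ(2/r − 1/a_t): v = 92.29 km/s.

v = 92.3 km/s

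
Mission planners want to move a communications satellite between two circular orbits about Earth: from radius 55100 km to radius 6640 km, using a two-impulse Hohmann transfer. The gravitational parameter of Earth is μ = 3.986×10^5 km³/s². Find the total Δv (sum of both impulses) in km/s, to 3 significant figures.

Transfer-ellipse semi-major axis a_t = (r₁ + r₂)/2 = (55100 + 6640)/2 = 30870 km.
Circular speed at r₁: v₁ = √(μ/r₁) = √(3.986×10^5/55100) = 2.68963 km/s.
On the transfer ellipse at r₁, vis-viva equation gives v_a = √[μ(2/r₁ − 1/a_t)] = 1.24741 km/s.
First burn Δv₁ = |v_a − v₁| = 1.44222 km/s.
At r₂, v₂ = √(μ/r₂) = 7.747911 km/s.
Transfer-orbit speed at r₂: v_p = √[μ(2/r₂ − 1/a_t)] = 10.35123 km/s.
Second burn Δv₂ = |v₂ − v_p| = 2.60332 km/s.
Total Δv = Δv₁ + Δv₂ = 4.046 km/s.

Δv = 4.05 km/s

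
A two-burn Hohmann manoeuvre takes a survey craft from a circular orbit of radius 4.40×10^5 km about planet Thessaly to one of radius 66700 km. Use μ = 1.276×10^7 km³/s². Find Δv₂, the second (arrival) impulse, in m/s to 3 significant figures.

Δv₂ = 4400 m/s

Semi-major axis of the transfer orbit: a_t = (4.400×10^5 + 66700)/2 = 2.5335×10^5 km.
Circular speed at r = 66700 km: v_c = √(μ/r) = 13.8313 km/s.
Transfer-orbit speed at the same r (vis-viva, a = a_t): v_t = √[μ(2/r − 1/a_t)] = 18.2276 km/s.
Δv₂ = |v_t − v_c| = |18.2276 − 13.8313| = 4.396 km/s.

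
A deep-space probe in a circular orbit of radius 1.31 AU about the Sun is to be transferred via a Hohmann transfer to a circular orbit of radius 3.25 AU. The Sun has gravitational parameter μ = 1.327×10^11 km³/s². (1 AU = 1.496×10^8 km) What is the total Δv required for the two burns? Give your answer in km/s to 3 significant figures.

Δv = 9.04 km/s

In km: r₁ = 1.31 × 1.496×10^8 = 1.95976×10^8 km; r₂ = 3.25 × 1.496×10^8 = 4.862×10^8 km.
Semi-major axis of the transfer orbit: a_t = (1.95976×10^8 + 4.862×10^8)/2 = 3.41088×10^8 km.
At r₁ the circular-orbit speed is v₁ = √(μ/r₁) = 26.022 km/s.
Transfer-orbit speed at r₁ (v² = μ(2/r − 1/a)): v_p = √[μ(2/r₁ − 1/a_t)] = 31.068 km/s.
First burn Δv₁ = |v_p − v₁| = 5.046 km/s.
Circular speed at r₂: v₂ = √(μ/r₂) = 16.521 km/s.
Transfer-orbit speed at r₂: v_a = √[μ(2/r₂ − 1/a_t)] = 12.523 km/s.
Second burn Δv₂ = |v₂ − v_a| = 3.998 km/s.
Δv = Δv₁ + Δv₂ = 5.046 + 3.998 = 9.044 km/s.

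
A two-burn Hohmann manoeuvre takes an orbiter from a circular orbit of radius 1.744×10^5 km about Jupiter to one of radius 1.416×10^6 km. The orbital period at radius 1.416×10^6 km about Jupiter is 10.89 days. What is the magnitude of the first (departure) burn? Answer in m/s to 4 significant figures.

Δv₁ = 9011 m/s

From Kepler's third law T² = 4π²r³/μ at r = 1.416×10^6 km, T = 10.89 days = 10.89 × 86400 s = 9.40896×10^5 s: μ = 4π²r³/T² = 1.26609×10^8 km³/s².
Semi-major axis of the transfer orbit: a_t = (1.744×10^5 + 1.416×10^6)/2 = 7.952×10^5 km.
Circular speed at r = 1.744×10^5 km: v_c = √(μ/r) = 26.944 km/s.
Vis-viva on the transfer ellipse at r = 1.744×10^5 km gives v_t = √[μ(2/r − 1/a_t)] = 35.955 km/s.
Δv₁ = |v_t − v_c| = |35.955 − 26.944| = 9.011 km/s.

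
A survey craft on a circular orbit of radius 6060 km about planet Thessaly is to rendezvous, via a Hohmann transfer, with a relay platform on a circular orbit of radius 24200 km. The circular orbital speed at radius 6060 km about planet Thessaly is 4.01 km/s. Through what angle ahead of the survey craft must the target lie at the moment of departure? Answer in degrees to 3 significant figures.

φ = 91.0°

From the circular-orbit relation v² = μ/r at r = 6060 km: μ = v²r = (4.01)² × 6060 = 97445.4 km³/s².
The Hohmann ellipse has a_t = (r₁ + r₂)/2 = 15130 km.
Transfer time t = π√(a_t³/μ) = 18730 s.
Target angular speed ω₂ = √(μ/r₂³) = 8.292×10^-5 rad/s.
Angle swept by the target during transfer: ω₂·t = 1.553 rad = 88.98°.
Arrival is 180° from departure on the ellipse, so φ = 180° − 88.98° = 91.0°.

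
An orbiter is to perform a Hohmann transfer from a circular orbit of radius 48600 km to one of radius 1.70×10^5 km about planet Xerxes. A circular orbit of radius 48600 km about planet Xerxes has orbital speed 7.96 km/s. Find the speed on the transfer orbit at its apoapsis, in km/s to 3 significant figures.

From the circular-orbit relation v² = μ/r at r = 48600 km: μ = v²r = (7.96)² × 48600 = 3.07937×10^6 km³/s².
The Hohmann ellipse has a_t = (r₁ + r₂)/2 = 1.093×10^5 km.
At apoapsis, r = 1.700×10^5 km.
Applying v² = μ(2/r − 1/a_t): v = 2.838 km/s.

v = 2.84 km/s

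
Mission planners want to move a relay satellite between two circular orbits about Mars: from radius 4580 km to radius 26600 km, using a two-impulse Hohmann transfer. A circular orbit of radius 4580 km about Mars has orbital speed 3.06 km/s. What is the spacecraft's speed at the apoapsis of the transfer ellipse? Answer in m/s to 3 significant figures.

v = 688 m/s

From the circular-orbit relation v² = μ/r at r = 4580 km: μ = v²r = (3.06)² × 4580 = 42885.3 km³/s².
Transfer-ellipse semi-major axis a_t = (r₁ + r₂)/2 = (4580 + 26600)/2 = 15590 km.
At apoapsis, r = 26600 km.
Vis-viva: v = √[μ(2/r − 1/a_t)] = √[42885.3 × (2/26600 − 1/15590)] = 0.6882 km/s.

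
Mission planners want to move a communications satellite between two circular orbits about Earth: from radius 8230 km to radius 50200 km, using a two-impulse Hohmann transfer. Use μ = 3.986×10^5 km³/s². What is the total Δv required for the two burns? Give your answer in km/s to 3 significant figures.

Δv = 3.49 km/s

Semi-major axis of the transfer orbit: a_t = (8230 + 50200)/2 = 29215 km.
Circular speed at r₁: v₁ = √(μ/r₁) = √(3.986×10^5/8230) = 6.9594 km/s.
On the transfer ellipse at r₁, v² = μ(2/r − 1/a) gives v_p = √[μ(2/r₁ − 1/a_t)] = 9.1226 km/s.
First burn Δv₁ = |v_p − v₁| = 2.163 km/s.
Circular speed at r₂: v₂ = √(μ/r₂) = 2.818 km/s.
Transfer-orbit speed at r₂: v_a = √[μ(2/r₂ − 1/a_t)] = 1.496 km/s.
Second burn Δv₂ = |v₂ − v_a| = 1.322 km/s.
Total Δv = Δv₁ + Δv₂ = 3.485 km/s.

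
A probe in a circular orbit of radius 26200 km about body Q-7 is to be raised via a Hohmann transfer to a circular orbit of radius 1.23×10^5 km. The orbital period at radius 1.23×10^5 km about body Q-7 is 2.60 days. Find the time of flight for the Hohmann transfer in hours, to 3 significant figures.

t = 14.7 hours

From Kepler's third law T² = 4π²r³/μ at r = 1.23×10^5 km, T = 2.60 days = 2.60 × 86400 s = 2.2464×10^5 s: μ = 4π²r³/T² = 1.45580×10^6 km³/s².
Semi-major axis of the transfer orbit: a_t = (26200 + 1.230×10^5)/2 = 74600 km.
By Kepler's third law the transfer-orbit period is T = 2π√(a_t³/μ), so t = T/2 = 53050 s.
Converting: 53050 s ÷ 3600 s/hour = 14.7 hours.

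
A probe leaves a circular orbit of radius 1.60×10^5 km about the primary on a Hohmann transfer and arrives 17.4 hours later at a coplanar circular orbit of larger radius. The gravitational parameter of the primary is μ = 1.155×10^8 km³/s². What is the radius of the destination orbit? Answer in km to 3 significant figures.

Transfer time t = 17.4 hours = 62640 s, and t = π√(a_t³/μ).
So a_t = (μ t²/π²)^(1/3) = (1.155×10^8 × (62640)² / π²)^(1/3) = 3.5809×10^5 km.
Since a_t = (r₁ + r₂)/2, r₂ = 2a_t − r₁ = 2×3.5809×10^5 − 1.600×10^5 = 5.5618×10^5 km.

r₂ = 5.56×10^5 km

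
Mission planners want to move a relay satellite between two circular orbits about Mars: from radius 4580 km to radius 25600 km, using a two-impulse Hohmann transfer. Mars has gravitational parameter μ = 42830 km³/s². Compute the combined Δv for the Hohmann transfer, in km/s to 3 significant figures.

Transfer-ellipse semi-major axis a_t = (r₁ + r₂)/2 = (4580 + 25600)/2 = 15090 km.
Circular speed at r₁: v₁ = √(μ/r₁) = √(42830/4580) = 3.058 km/s.
Transfer-orbit speed at r₁ (v² = μ(2/r − 1/a)): v_p = √[μ(2/r₁ − 1/a_t)] = 3.983 km/s.
First burn Δv₁ = |v_p − v₁| = 0.9250 km/s.
At r₂, v₂ = √(μ/r₂) = 1.2935 km/s.
Transfer-orbit speed at r₂: v_a = √[μ(2/r₂ − 1/a_t)] = 0.71259 km/s.
Second burn Δv₂ = |v₂ − v_a| = 0.5809 km/s.
Δv = Δv₁ + Δv₂ = 0.9250 + 0.5809 = 1.506 km/s.

Δv = 1.51 km/s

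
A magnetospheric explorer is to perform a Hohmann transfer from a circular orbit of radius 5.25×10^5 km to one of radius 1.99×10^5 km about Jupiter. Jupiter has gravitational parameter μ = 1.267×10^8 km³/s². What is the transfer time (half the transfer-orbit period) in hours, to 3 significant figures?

Transfer-ellipse semi-major axis a_t = (r₁ + r₂)/2 = (5.250×10^5 + 1.990×10^5)/2 = 3.620×10^5 km.
By Kepler's third law the transfer-orbit period is T = 2π√(a_t³/μ), so t = T/2 = 60790 s.
Converting: 60790 s ÷ 3600 s/hour = 16.9 hours.

t = 16.9 hours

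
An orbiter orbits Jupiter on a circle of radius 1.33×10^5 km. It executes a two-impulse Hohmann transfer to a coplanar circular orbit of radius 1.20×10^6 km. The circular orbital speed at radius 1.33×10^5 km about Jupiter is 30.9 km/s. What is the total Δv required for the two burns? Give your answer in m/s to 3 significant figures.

From the circular-orbit relation v² = μ/r at r = 1.33×10^5 km: μ = v²r = (30.9)² × 1.33×10^5 = 1.26990×10^8 km³/s².
Semi-major axis of the transfer orbit: a_t = (1.330×10^5 + 1.200×10^6)/2 = 6.665×10^5 km.
At r₁ the circular-orbit speed is v₁ = √(μ/r₁) = 30.90 km/s.
On the transfer ellipse at r₁, vis-viva equation gives v_p = √[μ(2/r₁ − 1/a_t)] = 41.46 km/s.
First burn Δv₁ = |v_p − v₁| = 10.56 km/s.
At r₂, v₂ = √(μ/r₂) = 10.287 km/s.
Transfer-orbit speed at r₂: v_a = √[μ(2/r₂ − 1/a_t)] = 4.5954 km/s.
Second burn Δv₂ = |v₂ − v_a| = 5.692 km/s.
Δv = Δv₁ + Δv₂ = 10.56 + 5.692 = 16.25 km/s.

Δv = 16300 m/s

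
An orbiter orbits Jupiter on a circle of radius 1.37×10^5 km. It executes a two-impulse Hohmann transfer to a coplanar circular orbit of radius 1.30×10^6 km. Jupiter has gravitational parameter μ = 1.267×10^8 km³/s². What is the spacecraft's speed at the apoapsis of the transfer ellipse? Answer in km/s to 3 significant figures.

v = 4.31 km/s

Semi-major axis of the transfer orbit: a_t = (1.370×10^5 + 1.300×10^6)/2 = 7.185×10^5 km.
The apoapsis of the transfer ellipse is at r = 1.300×10^6 km.
From the vis-viva equation, v = √[μ(2/r − 1/a_t)] = 4.311 km/s.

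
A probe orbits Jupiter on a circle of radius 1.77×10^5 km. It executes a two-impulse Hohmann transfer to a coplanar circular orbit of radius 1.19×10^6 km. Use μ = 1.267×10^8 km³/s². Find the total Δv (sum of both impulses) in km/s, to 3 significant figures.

Semi-major axis of the transfer orbit: a_t = (1.770×10^5 + 1.190×10^6)/2 = 6.835×10^5 km.
At r₁ the circular-orbit speed is v₁ = √(μ/r₁) = 26.755 km/s.
Transfer-orbit speed at r₁ (vis-viva equation): v_p = √[μ(2/r₁ − 1/a_t)] = 35.303 km/s.
First burn Δv₁ = |v_p − v₁| = 8.548 km/s.
Circular speed at r₂: v₂ = √(μ/r₂) = 10.3185 km/s.
Transfer-orbit speed at r₂: v_a = √[μ(2/r₂ − 1/a_t)] = 5.25088 km/s.
Second burn Δv₂ = |v₂ − v_a| = 5.068 km/s.
Total Δv = Δv₁ + Δv₂ = 13.62 km/s.

Δv = 13.6 km/s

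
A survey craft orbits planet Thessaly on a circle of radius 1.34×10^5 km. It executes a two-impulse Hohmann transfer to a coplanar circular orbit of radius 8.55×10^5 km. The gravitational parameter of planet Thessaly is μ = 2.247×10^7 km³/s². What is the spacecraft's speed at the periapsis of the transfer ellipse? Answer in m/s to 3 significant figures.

v = 17000 m/s

The Hohmann ellipse has a_t = (r₁ + r₂)/2 = 4.945×10^5 km.
At periapsis, r = 1.340×10^5 km.
Applying v² = μ(2/r − 1/a_t): v = 17.03 km/s.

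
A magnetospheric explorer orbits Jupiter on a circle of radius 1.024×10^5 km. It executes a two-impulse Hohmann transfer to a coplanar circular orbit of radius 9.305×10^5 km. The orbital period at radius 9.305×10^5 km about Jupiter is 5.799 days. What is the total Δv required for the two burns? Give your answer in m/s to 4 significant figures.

Δv = 18510 m/s

From Kepler's third law T² = 4π²r³/μ at r = 9.305×10^5 km, T = 5.799 days = 5.799 × 86400 s = 5.010336×10^5 s: μ = 4π²r³/T² = 1.26700×10^8 km³/s².
Semi-major axis of the transfer orbit: a_t = (1.024×10^5 + 9.305×10^5)/2 = 5.1645×10^5 km.
Circular speed at r₁: v₁ = √(μ/r₁) = √(1.26700×10^8/1.024×10^5) = 35.18 km/s.
On the transfer ellipse at r₁, vis-viva gives v_p = √[μ(2/r₁ − 1/a_t)] = 47.22 km/s.
First burn Δv₁ = |v_p − v₁| = 12.04 km/s.
Circular speed at r₂: v₂ = √(μ/r₂) = 11.669 km/s.
Transfer-orbit speed at r₂: v_a = √[μ(2/r₂ − 1/a_t)] = 5.1960 km/s.
Second burn Δv₂ = |v₂ − v_a| = 6.473 km/s.
Total Δv = Δv₁ + Δv₂ = 18.51 km/s.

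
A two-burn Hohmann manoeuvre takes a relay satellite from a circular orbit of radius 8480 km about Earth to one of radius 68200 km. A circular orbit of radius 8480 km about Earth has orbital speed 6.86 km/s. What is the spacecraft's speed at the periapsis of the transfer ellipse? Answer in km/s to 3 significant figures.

From the circular-orbit relation v² = μ/r at r = 8480 km: μ = v²r = (6.86)² × 8480 = 3.99065×10^5 km³/s².
Transfer-ellipse semi-major axis a_t = (r₁ + r₂)/2 = (8480 + 68200)/2 = 38340 km.
The periapsis of the transfer ellipse is at r = 8480 km.
Applying v² = μ(2/r − 1/a_t): v = 9.149 km/s.

v = 9.15 km/s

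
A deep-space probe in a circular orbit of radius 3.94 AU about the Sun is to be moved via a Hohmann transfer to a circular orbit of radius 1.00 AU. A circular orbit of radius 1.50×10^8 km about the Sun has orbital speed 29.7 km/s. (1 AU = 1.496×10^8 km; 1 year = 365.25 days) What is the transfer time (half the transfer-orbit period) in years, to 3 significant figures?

t = 1.94 years

From the circular-orbit relation v² = μ/r at r = 1.50×10^8 km: μ = v²r = (29.7)² × 1.50×10^8 = 1.32313×10^11 km³/s².
In km: r₁ = 3.94 × 1.496×10^8 = 5.89424×10^8 km; r₂ = 1.00 × 1.496×10^8 = 1.496×10^8 km.
Semi-major axis of the transfer orbit: a_t = (5.89424×10^8 + 1.496×10^8)/2 = 3.69512×10^8 km.
Transfer time t = π√(a_t³/μ) = π√((3.69512×10^8)³ / 1.32313×10^11) = 6.135×10^7 s.
Converting: 6.135×10^7 s ÷ 3.15576×10^7 s/year (365.25 × 86400) = 1.94 years.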